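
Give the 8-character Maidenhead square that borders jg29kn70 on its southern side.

JG29km79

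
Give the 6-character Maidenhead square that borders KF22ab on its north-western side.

KF12xc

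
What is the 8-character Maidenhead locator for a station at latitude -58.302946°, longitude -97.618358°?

Add 180° to longitude and 90° to latitude: 82.38164, 31.69705.
Field (20°×10°, letters A–R): lon ⌊82.38164/20⌋ = 4 → E; lat ⌊31.69705/10⌋ = 3 → D.
Square (2°×1°, digits 0–9): lon ⌊2.38164/2⌋ = 1; lat ⌊1.69705/1⌋ = 1.
Subsquare (5′×2.5′, letters a–x): lon ⌊0.38164/0.0833333⌋ = 4 → e; lat ⌊0.69705/0.0416667⌋ = 16 → q.
Extended square (30″×15″, digits 0–9): lon ⌊0.04831/0.00833333⌋ = 5; lat ⌊0.03039/0.00416667⌋ = 7.

ED11eq57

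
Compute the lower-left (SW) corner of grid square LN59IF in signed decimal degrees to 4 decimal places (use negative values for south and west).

49.2083, 50.6667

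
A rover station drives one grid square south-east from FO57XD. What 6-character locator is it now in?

FO67ac

Longitude subsquare x = 23; +1 → 24, wraps to 0 = a, carry into square.
Longitude square 5; +1 → 6.
Latitude subsquare d = 3; −1 → 2 = c.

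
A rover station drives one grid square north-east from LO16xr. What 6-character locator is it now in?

LO26as

Longitude subsquare x = 23; +1 → 24, wraps to 0 = a, carry into square.
Longitude square 1; +1 → 2.
Latitude subsquare r = 17; +1 → 18 = s.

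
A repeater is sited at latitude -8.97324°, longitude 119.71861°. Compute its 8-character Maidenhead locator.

OI91ua66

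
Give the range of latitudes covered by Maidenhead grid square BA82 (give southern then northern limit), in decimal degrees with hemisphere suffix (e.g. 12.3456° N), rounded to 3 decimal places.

88.000° S, 87.000° S

Field B=1, A=0: +1·20° lon, +0·10° lat → SW at lon -160°, lat -90°.
Square 8, 2: +8·2° lon, +2·1° lat → SW at lon -144°, lat -88°.
Cell spans 2° lon × 1° lat.
south 88.000° S, north 87.000° S.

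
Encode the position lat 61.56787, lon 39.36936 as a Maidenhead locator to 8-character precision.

KP91qn46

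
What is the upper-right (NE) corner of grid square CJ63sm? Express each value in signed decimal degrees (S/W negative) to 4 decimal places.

3.5417, -126.4167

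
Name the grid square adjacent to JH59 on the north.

Latitude square 9; +1 → 10, wraps to 0, carry into field.
Latitude field H = 7; +1 → 8 = I.
The longitude characters are unchanged.

JI50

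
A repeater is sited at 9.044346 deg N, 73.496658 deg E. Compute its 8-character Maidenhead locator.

Shift to the Maidenhead origin (180°W, 90°S): lon 253.49666, lat 99.04435.
Field (20°×10°, letters A–R): 253.49666/20 → 12 → M, 99.04435/10 → 9 → J; chars MJ.
Square (2°×1°, digits 0–9): 13.49666/2 → 6, 9.04435/1 → 9; chars 69.
Subsquare (5′×2.5′, letters a–x): 1.49666/0.0833333 → 17 → r, 0.04435/0.0416667 → 1 → b; chars rb.
Extended square (30″×15″, digits 0–9): 0.07999/0.00833333 → 9, 0.00268/0.00416667 → 0; chars 90.

MJ69rb90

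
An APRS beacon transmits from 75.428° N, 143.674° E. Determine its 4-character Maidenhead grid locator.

Add 180° to longitude and 90° to latitude: 323.67, 165.43.
Field: lon ⌊323.67/20⌋ = 16 → Q; lat ⌊165.43/10⌋ = 16 → Q.
Square: lon ⌊3.67/2⌋ = 1; lat ⌊5.43/1⌋ = 5.

QQ15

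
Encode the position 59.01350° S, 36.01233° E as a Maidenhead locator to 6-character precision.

KD80ax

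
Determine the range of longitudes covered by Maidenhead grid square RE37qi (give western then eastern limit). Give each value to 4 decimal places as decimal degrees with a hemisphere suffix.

Field R=17, E=4: +17·20° lon, +4·10° lat → SW at lon 160°, lat -50°.
Square 3, 7: +3·2° lon, +7·1° lat → SW at lon 166°, lat -43°.
Subsquare q=16, i=8: +16·0.0833333° lon, +8·0.0416667° lat → SW at lon 167.333°, lat -42.6667°.
Cell spans 0.0833333° lon × 0.0416667° lat.
west 167.3333° E, east 167.4167° E.

167.3333° E, 167.4167° E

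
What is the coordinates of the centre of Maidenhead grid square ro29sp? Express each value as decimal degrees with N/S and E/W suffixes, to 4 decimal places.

Field R=17, O=14: +17·20° lon, +14·10° lat → SW at lon 160°, lat 50°.
Square 2, 9: +2·2° lon, +9·1° lat → SW at lon 164°, lat 59°.
Subsquare s=18, p=15: +18·0.0833333° lon, +15·0.0416667° lat → SW at lon 165.5°, lat 59.625°.
Cell spans 0.0833333° lon × 0.0416667° lat. Centre is SW corner plus half of each.
latitude 59.6458° N, longitude 165.5417° E.

59.6458° N, 165.5417° E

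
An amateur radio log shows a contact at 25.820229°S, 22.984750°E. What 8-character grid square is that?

KG14le83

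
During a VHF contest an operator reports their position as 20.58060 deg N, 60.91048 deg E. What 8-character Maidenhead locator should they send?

Shift to the Maidenhead origin (180°W, 90°S): lon 240.91048, lat 110.58060.
Field: 240.91048/20 → 12 → M, 110.58060/10 → 11 → L; chars ML.
Square: 0.91048/2 → 0, 0.58060/1 → 0; chars 00.
Subsquare: 0.91048/0.0833333 → 10 → k, 0.58060/0.0416667 → 13 → n; chars kn.
Extended square: 0.07715/0.00833333 → 9, 0.03893/0.00416667 → 9; chars 99.

ML00kn99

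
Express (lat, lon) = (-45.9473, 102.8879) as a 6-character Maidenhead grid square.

Add 180° to longitude and 90° to latitude: 282.8879, 44.0527.
Field: lon ⌊282.8879/20⌋ = 14 → O; lat ⌊44.0527/10⌋ = 4 → E.
Square: lon ⌊2.8879/2⌋ = 1; lat ⌊4.0527/1⌋ = 4.
Subsquare: lon ⌊0.8879/0.0833333⌋ = 10 → k; lat ⌊0.0527/0.0416667⌋ = 1 → b.

OE14kb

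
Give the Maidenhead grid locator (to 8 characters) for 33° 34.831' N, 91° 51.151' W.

EM43bn79

Add 180° to longitude and 90° to latitude: 88.14748, 123.58052.
Field: 88.14748/20 → 4 → E, 123.58052/10 → 12 → M; chars EM.
Square: 8.14748/2 → 4, 3.58052/1 → 3; chars 43.
Subsquare: 0.14748/0.0833333 → 1 → b, 0.58052/0.0416667 → 13 → n; chars bn.
Extended square: 0.06415/0.00833333 → 7, 0.03885/0.00416667 → 9; chars 79.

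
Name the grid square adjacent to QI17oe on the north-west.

QI17nf

Longitude subsquare o = 14; −1 → 13 = n.
Latitude subsquare e = 4; +1 → 5 = f.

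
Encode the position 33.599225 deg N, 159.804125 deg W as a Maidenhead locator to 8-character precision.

BM03co33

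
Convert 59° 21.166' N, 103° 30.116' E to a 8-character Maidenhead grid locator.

Add 180° to longitude and 90° to latitude: 283.50193, 149.35277.
Field (20°×10°, letters A–R): 283.50193/20 → 14 → O, 149.35277/10 → 14 → O; chars OO.
Square (2°×1°, digits 0–9): 3.50193/2 → 1, 9.35277/1 → 9; chars 19.
Subsquare (5′×2.5′, letters a–x): 1.50193/0.0833333 → 18 → s, 0.35277/0.0416667 → 8 → i; chars si.
Extended square (30″×15″, digits 0–9): 0.00193/0.00833333 → 0, 0.01943/0.00416667 → 4; chars 04.

OO19si04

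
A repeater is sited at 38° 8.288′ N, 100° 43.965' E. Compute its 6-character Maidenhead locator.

OM08id

Shift to the Maidenhead origin (180°W, 90°S): lon 280.7328, lat 128.1381.
Field: 280.7328/20 → 14 → O, 128.1381/10 → 12 → M; chars OM.
Square: 0.7328/2 → 0, 8.1381/1 → 8; chars 08.
Subsquare: 0.7328/0.0833333 → 8 → i, 0.1381/0.0416667 → 3 → d; chars id.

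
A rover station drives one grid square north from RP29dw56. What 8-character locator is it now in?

RP29dw57

Latitude extended square 6; +1 → 7.
The longitude characters are unchanged.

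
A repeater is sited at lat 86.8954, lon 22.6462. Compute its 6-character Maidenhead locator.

KR16hv

Add 180° to longitude and 90° to latitude: 202.6462, 176.8954.
Field: lon ⌊202.6462/20⌋ = 10 → K; lat ⌊176.8954/10⌋ = 17 → R.
Square: lon ⌊2.6462/2⌋ = 1; lat ⌊6.8954/1⌋ = 6.
Subsquare: lon ⌊0.6462/0.0833333⌋ = 7 → h; lat ⌊0.8954/0.0416667⌋ = 21 → v.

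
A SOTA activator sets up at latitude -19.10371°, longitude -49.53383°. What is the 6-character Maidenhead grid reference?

Offset from 180°W / 90°S: lon 130.4662°, lat 70.8963°.
Field: 130.4662/20 → 6 → G, 70.8963/10 → 7 → H; chars GH.
Square: 10.4662/2 → 5, 0.8963/1 → 0; chars 50.
Subsquare: 0.4662/0.0833333 → 5 → f, 0.8963/0.0416667 → 21 → v; chars fv.

GH50fv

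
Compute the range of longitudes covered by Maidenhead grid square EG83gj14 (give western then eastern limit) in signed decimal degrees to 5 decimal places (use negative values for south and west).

-83.49167, -83.48333

Field E=4, G=6: +4·20° lon, +6·10° lat → SW at lon -100°, lat -30°.
Square 8, 3: +8·2° lon, +3·1° lat → SW at lon -84°, lat -27°.
Subsquare g=6, j=9: +6·0.0833333° lon, +9·0.0416667° lat → SW at lon -83.5°, lat -26.625°.
Extended square 1, 4: +1·0.00833333° lon, +4·0.00416667° lat → SW at lon -83.4917°, lat -26.6083°.
Cell spans 0.00833333° lon × 0.00416667° lat.
west -83.49167, east -83.48333.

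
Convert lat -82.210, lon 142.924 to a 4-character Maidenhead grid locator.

QA17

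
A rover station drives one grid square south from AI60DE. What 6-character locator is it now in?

AI60dd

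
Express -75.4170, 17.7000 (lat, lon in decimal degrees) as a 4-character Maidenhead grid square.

JB84

Add 180° to longitude and 90° to latitude: 197.70, 14.58.
Field: 197.70/20 → 9 → J, 14.58/10 → 1 → B; chars JB.
Square: 17.70/2 → 8, 4.58/1 → 4; chars 84.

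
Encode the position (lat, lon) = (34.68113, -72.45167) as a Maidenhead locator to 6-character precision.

Add 180° to longitude and 90° to latitude: 107.5483, 124.6811.
Field: lon ⌊107.5483/20⌋ = 5 → F; lat ⌊124.6811/10⌋ = 12 → M.
Square: lon ⌊7.5483/2⌋ = 3; lat ⌊4.6811/1⌋ = 4.
Subsquare: lon ⌊1.5483/0.0833333⌋ = 18 → s; lat ⌊0.6811/0.0416667⌋ = 16 → q.

FM34sq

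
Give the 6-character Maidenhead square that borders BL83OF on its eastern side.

BL83pf

Longitude subsquare o = 14; +1 → 15 = p.
The latitude characters are unchanged.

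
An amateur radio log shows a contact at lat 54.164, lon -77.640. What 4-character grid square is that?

FO14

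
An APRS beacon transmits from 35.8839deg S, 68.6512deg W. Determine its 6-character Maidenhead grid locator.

FF54qc

Shift to the Maidenhead origin (180°W, 90°S): lon 111.3488, lat 54.1161.
Field: lon ⌊111.3488/20⌋ = 5 → F; lat ⌊54.1161/10⌋ = 5 → F.
Square: lon ⌊11.3488/2⌋ = 5; lat ⌊4.1161/1⌋ = 4.
Subsquare: lon ⌊1.3488/0.0833333⌋ = 16 → q; lat ⌊0.1161/0.0416667⌋ = 2 → c.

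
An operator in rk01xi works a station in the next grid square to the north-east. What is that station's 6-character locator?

RK11aj

Longitude subsquare x = 23; +1 → 24, wraps to 0 = a, carry into square.
Longitude square 0; +1 → 1.
Latitude subsquare i = 8; +1 → 9 = j.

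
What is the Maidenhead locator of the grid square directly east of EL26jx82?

EL26jx92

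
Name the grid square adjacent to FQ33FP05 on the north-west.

FQ33ep96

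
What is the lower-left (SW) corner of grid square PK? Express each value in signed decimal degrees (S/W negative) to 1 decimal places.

10.0, 120.0

Field P=15, K=10: +15·20° lon, +10·10° lat → SW at lon 120°, lat 10°.
latitude 10.0, longitude 120.0.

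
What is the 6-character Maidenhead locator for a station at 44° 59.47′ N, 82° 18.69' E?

Offset from 180°W / 90°S: lon 262.3115°, lat 134.9912°.
Field (20°×10°, letters A–R): lon ⌊262.3115/20⌋ = 13 → N; lat ⌊134.9912/10⌋ = 13 → N.
Square (2°×1°, digits 0–9): lon ⌊2.3115/2⌋ = 1; lat ⌊4.9912/1⌋ = 4.
Subsquare (5′×2.5′, letters a–x): lon ⌊0.3115/0.0833333⌋ = 3 → d; lat ⌊0.9912/0.0416667⌋ = 23 → x.

NN14dx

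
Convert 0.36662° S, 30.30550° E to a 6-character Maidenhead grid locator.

Shift to the Maidenhead origin (180°W, 90°S): lon 210.3055, lat 89.6334.
Field: lon ⌊210.3055/20⌋ = 10 → K; lat ⌊89.6334/10⌋ = 8 → I.
Square: lon ⌊10.3055/2⌋ = 5; lat ⌊9.6334/1⌋ = 9.
Subsquare: lon ⌊0.3055/0.0833333⌋ = 3 → d; lat ⌊0.6334/0.0416667⌋ = 15 → p.

KI59dp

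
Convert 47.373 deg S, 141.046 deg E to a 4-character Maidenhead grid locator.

Offset from 180°W / 90°S: lon 321.05°, lat 42.63°.
Field: lon ⌊321.05/20⌋ = 16 → Q; lat ⌊42.63/10⌋ = 4 → E.
Square: lon ⌊1.05/2⌋ = 0; lat ⌊2.63/1⌋ = 2.

QE02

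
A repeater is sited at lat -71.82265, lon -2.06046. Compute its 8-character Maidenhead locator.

IB88xe22

Add 180° to longitude and 90° to latitude: 177.93954, 18.17735.
Field: 177.93954/20 → 8 → I, 18.17735/10 → 1 → B; chars IB.
Square: 17.93954/2 → 8, 8.17735/1 → 8; chars 88.
Subsquare: 1.93954/0.0833333 → 23 → x, 0.17735/0.0416667 → 4 → e; chars xe.
Extended square: 0.02287/0.00833333 → 2, 0.01068/0.00416667 → 2; chars 22.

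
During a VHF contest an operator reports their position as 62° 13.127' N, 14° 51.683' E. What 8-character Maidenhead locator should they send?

JP72kf32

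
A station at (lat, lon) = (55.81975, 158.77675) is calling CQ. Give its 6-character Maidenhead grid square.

Offset from 180°W / 90°S: lon 338.7767°, lat 145.8197°.
Field: lon ⌊338.7767/20⌋ = 16 → Q; lat ⌊145.8197/10⌋ = 14 → O.
Square: lon ⌊18.7767/2⌋ = 9; lat ⌊5.8197/1⌋ = 5.
Subsquare: lon ⌊0.7767/0.0833333⌋ = 9 → j; lat ⌊0.8197/0.0416667⌋ = 19 → t.

QO95jt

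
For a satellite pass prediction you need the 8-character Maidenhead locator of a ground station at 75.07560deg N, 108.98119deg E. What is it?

OQ45lb78

Shift to the Maidenhead origin (180°W, 90°S): lon 288.98119, lat 165.07560.
Field: 288.98119/20 → 14 → O, 165.07560/10 → 16 → Q; chars OQ.
Square: 8.98119/2 → 4, 5.07560/1 → 5; chars 45.
Subsquare: 0.98119/0.0833333 → 11 → l, 0.07560/0.0416667 → 1 → b; chars lb.
Extended square: 0.06452/0.00833333 → 7, 0.03393/0.00416667 → 8; chars 78.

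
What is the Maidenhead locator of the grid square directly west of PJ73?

Longitude square 7; −1 → 6.
The latitude characters are unchanged.

PJ63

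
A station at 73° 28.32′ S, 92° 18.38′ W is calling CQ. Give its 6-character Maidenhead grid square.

Offset from 180°W / 90°S: lon 87.6937°, lat 16.5280°.
Field (20°×10°, letters A–R): 87.6937/20 → 4 → E, 16.5280/10 → 1 → B; chars EB.
Square (2°×1°, digits 0–9): 7.6937/2 → 3, 6.5280/1 → 6; chars 36.
Subsquare (5′×2.5′, letters a–x): 1.6937/0.0833333 → 20 → u, 0.5280/0.0416667 → 12 → m; chars um.

EB36um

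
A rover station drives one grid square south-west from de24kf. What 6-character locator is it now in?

Longitude subsquare k = 10; −1 → 9 = j.
Latitude subsquare f = 5; −1 → 4 = e.

DE24je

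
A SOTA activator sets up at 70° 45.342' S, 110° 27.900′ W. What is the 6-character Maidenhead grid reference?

DB49sf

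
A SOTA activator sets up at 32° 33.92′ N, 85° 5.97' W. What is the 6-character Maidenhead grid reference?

EM72kn

Offset from 180°W / 90°S: lon 94.9005°, lat 122.5653°.
Field: lon ⌊94.9005/20⌋ = 4 → E; lat ⌊122.5653/10⌋ = 12 → M.
Square: lon ⌊14.9005/2⌋ = 7; lat ⌊2.5653/1⌋ = 2.
Subsquare: lon ⌊0.9005/0.0833333⌋ = 10 → k; lat ⌊0.5653/0.0416667⌋ = 13 → n.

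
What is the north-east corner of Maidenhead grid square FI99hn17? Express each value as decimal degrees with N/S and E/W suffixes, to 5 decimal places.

0.42500° S, 61.40000° W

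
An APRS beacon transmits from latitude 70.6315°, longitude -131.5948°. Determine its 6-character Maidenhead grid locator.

CQ40ep

Offset from 180°W / 90°S: lon 48.4052°, lat 160.6315°.
Field: lon ⌊48.4052/20⌋ = 2 → C; lat ⌊160.6315/10⌋ = 16 → Q.
Square: lon ⌊8.4052/2⌋ = 4; lat ⌊0.6315/1⌋ = 0.
Subsquare: lon ⌊0.4052/0.0833333⌋ = 4 → e; lat ⌊0.6315/0.0416667⌋ = 15 → p.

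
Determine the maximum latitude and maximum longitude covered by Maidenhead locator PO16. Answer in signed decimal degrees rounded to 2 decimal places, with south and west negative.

57.00, 124.00

Field P=15, O=14: +15·20° lon, +14·10° lat → SW at lon 120°, lat 50°.
Square 1, 6: +1·2° lon, +6·1° lat → SW at lon 122°, lat 56°.
Cell spans 2° lon × 1° lat. NE corner is SW corner plus one full cell.
latitude 57.00, longitude 124.00.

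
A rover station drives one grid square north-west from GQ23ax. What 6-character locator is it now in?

GQ14xa

Longitude subsquare a = 0; −1 → -1, wraps to 23 = x, carry into square.
Longitude square 2; −1 → 1.
Latitude subsquare x = 23; +1 → 24, wraps to 0 = a, carry into square.
Latitude square 3; +1 → 4.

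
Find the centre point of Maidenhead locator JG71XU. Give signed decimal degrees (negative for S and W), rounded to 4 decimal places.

-28.1458, 15.9583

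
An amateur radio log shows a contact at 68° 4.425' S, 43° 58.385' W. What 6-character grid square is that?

Offset from 180°W / 90°S: lon 136.0269°, lat 21.9262°.
Field: lon ⌊136.0269/20⌋ = 6 → G; lat ⌊21.9262/10⌋ = 2 → C.
Square: lon ⌊16.0269/2⌋ = 8; lat ⌊1.9262/1⌋ = 1.
Subsquare: lon ⌊0.0269/0.0833333⌋ = 0 → a; lat ⌊0.9262/0.0416667⌋ = 22 → w.

GC81aw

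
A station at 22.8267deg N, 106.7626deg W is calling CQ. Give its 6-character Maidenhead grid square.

DL62ot

Add 180° to longitude and 90° to latitude: 73.2374, 112.8267.
Field: lon ⌊73.2374/20⌋ = 3 → D; lat ⌊112.8267/10⌋ = 11 → L.
Square: lon ⌊13.2374/2⌋ = 6; lat ⌊2.8267/1⌋ = 2.
Subsquare: lon ⌊1.2374/0.0833333⌋ = 14 → o; lat ⌊0.8267/0.0416667⌋ = 19 → t.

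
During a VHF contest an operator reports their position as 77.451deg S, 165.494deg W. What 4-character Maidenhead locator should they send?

AB72

Add 180° to longitude and 90° to latitude: 14.51, 12.55.
Field (20°×10°, letters A–R): lon ⌊14.51/20⌋ = 0 → A; lat ⌊12.55/10⌋ = 1 → B.
Square (2°×1°, digits 0–9): lon ⌊14.51/2⌋ = 7; lat ⌊2.55/1⌋ = 2.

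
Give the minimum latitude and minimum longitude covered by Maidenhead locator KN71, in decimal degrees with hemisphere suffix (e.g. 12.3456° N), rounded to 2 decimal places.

41.00° N, 34.00° E

Field K=10, N=13: +10·20° lon, +13·10° lat → SW at lon 20°, lat 40°.
Square 7, 1: +7·2° lon, +1·1° lat → SW at lon 34°, lat 41°.
latitude 41.00° N, longitude 34.00° E.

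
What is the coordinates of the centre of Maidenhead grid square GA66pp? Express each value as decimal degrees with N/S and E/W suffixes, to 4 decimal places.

83.3542° S, 46.7083° W

Field G=6, A=0: +6·20° lon, +0·10° lat → SW at lon -60°, lat -90°.
Square 6, 6: +6·2° lon, +6·1° lat → SW at lon -48°, lat -84°.
Subsquare p=15, p=15: +15·0.0833333° lon, +15·0.0416667° lat → SW at lon -46.75°, lat -83.375°.
Cell spans 0.0833333° lon × 0.0416667° lat. Centre is SW corner plus half of each.
latitude 83.3542° S, longitude 46.7083° W.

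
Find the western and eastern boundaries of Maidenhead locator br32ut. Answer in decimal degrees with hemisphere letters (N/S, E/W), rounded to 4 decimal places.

Field B=1, R=17: +1·20° lon, +17·10° lat → SW at lon -160°, lat 80°.
Square 3, 2: +3·2° lon, +2·1° lat → SW at lon -154°, lat 82°.
Subsquare u=20, t=19: +20·0.0833333° lon, +19·0.0416667° lat → SW at lon -152.333°, lat 82.7917°.
Cell spans 0.0833333° lon × 0.0416667° lat.
west 152.3333° W, east 152.2500° W.

152.3333° W, 152.2500° W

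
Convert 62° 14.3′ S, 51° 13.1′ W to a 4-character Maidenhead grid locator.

Add 180° to longitude and 90° to latitude: 128.78, 27.76.
Field (20°×10°, letters A–R): lon ⌊128.78/20⌋ = 6 → G; lat ⌊27.76/10⌋ = 2 → C.
Square (2°×1°, digits 0–9): lon ⌊8.78/2⌋ = 4; lat ⌊7.76/1⌋ = 7.

GC47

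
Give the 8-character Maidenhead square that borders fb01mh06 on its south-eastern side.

FB01mh15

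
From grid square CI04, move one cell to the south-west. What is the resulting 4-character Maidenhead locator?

Longitude square 0; −1 → -1, wraps to 9, carry into field.
Longitude field C = 2; −1 → 1 = B.
Latitude square 4; −1 → 3.

BI93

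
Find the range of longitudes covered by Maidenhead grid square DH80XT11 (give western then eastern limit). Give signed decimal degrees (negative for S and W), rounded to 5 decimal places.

-102.07500, -102.06667

Field D=3, H=7: +3·20° lon, +7·10° lat → SW at lon -120°, lat -20°.
Square 8, 0: +8·2° lon, +0·1° lat → SW at lon -104°, lat -20°.
Subsquare x=23, t=19: +23·0.0833333° lon, +19·0.0416667° lat → SW at lon -102.083°, lat -19.2083°.
Extended square 1, 1: +1·0.00833333° lon, +1·0.00416667° lat → SW at lon -102.075°, lat -19.2042°.
Cell spans 0.00833333° lon × 0.00416667° lat.
west -102.07500, east -102.06667.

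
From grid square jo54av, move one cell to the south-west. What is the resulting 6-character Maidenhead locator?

JO44xu

Longitude subsquare a = 0; −1 → -1, wraps to 23 = x, carry into square.
Longitude square 5; −1 → 4.
Latitude subsquare v = 21; −1 → 20 = u.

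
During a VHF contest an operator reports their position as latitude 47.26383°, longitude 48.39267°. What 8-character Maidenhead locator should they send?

Shift to the Maidenhead origin (180°W, 90°S): lon 228.39267, lat 137.26383.
Field: lon ⌊228.39267/20⌋ = 11 → L; lat ⌊137.26383/10⌋ = 13 → N.
Square: lon ⌊8.39267/2⌋ = 4; lat ⌊7.26383/1⌋ = 7.
Subsquare: lon ⌊0.39267/0.0833333⌋ = 4 → e; lat ⌊0.26383/0.0416667⌋ = 6 → g.
Extended square: lon ⌊0.05934/0.00833333⌋ = 7; lat ⌊0.01383/0.00416667⌋ = 3.

LN47eg73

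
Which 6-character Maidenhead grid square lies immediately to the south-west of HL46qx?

HL46pw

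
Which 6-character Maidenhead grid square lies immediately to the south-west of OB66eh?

OB66dg

Longitude subsquare e = 4; −1 → 3 = d.
Latitude subsquare h = 7; −1 → 6 = g.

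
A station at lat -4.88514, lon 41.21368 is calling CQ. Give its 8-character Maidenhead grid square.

Add 180° to longitude and 90° to latitude: 221.21368, 85.11486.
Field: lon ⌊221.21368/20⌋ = 11 → L; lat ⌊85.11486/10⌋ = 8 → I.
Square: lon ⌊1.21368/2⌋ = 0; lat ⌊5.11486/1⌋ = 5.
Subsquare: lon ⌊1.21368/0.0833333⌋ = 14 → o; lat ⌊0.11486/0.0416667⌋ = 2 → c.
Extended square: lon ⌊0.04701/0.00833333⌋ = 5; lat ⌊0.03153/0.00416667⌋ = 7.

LI05oc57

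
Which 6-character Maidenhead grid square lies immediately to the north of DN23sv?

DN23sw

Latitude subsquare v = 21; +1 → 22 = w.
The longitude characters are unchanged.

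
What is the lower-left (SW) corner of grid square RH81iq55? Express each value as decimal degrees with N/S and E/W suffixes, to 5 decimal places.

Field R=17, H=7: +17·20° lon, +7·10° lat → SW at lon 160°, lat -20°.
Square 8, 1: +8·2° lon, +1·1° lat → SW at lon 176°, lat -19°.
Subsquare i=8, q=16: +8·0.0833333° lon, +16·0.0416667° lat → SW at lon 176.667°, lat -18.3333°.
Extended square 5, 5: +5·0.00833333° lon, +5·0.00416667° lat → SW at lon 176.708°, lat -18.3125°.
latitude 18.31250° S, longitude 176.70833° E.

18.31250° S, 176.70833° E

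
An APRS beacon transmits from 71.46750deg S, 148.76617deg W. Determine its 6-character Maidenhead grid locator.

BB58om

Offset from 180°W / 90°S: lon 31.2338°, lat 18.5325°.
Field: lon ⌊31.2338/20⌋ = 1 → B; lat ⌊18.5325/10⌋ = 1 → B.
Square: lon ⌊11.2338/2⌋ = 5; lat ⌊8.5325/1⌋ = 8.
Subsquare: lon ⌊1.2338/0.0833333⌋ = 14 → o; lat ⌊0.5325/0.0416667⌋ = 12 → m.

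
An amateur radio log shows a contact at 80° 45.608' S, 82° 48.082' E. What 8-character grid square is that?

Add 180° to longitude and 90° to latitude: 262.80137, 9.23987.
Field: lon ⌊262.80137/20⌋ = 13 → N; lat ⌊9.23987/10⌋ = 0 → A.
Square: lon ⌊2.80137/2⌋ = 1; lat ⌊9.23987/1⌋ = 9.
Subsquare: lon ⌊0.80137/0.0833333⌋ = 9 → j; lat ⌊0.23987/0.0416667⌋ = 5 → f.
Extended square: lon ⌊0.05137/0.00833333⌋ = 6; lat ⌊0.03153/0.00416667⌋ = 7.

NA19jf67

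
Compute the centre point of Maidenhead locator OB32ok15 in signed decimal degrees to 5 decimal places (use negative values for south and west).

-77.56042, 107.17917

Field O=14, B=1: +14·20° lon, +1·10° lat → SW at lon 100°, lat -80°.
Square 3, 2: +3·2° lon, +2·1° lat → SW at lon 106°, lat -78°.
Subsquare o=14, k=10: +14·0.0833333° lon, +10·0.0416667° lat → SW at lon 107.167°, lat -77.5833°.
Extended square 1, 5: +1·0.00833333° lon, +5·0.00416667° lat → SW at lon 107.175°, lat -77.5625°.
Cell spans 0.00833333° lon × 0.00416667° lat. Centre is SW corner plus half of each.
latitude -77.56042, longitude 107.17917.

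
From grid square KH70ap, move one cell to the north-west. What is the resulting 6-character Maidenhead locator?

Longitude subsquare a = 0; −1 → -1, wraps to 23 = x, carry into square.
Longitude square 7; −1 → 6.
Latitude subsquare p = 15; +1 → 16 = q.

KH60xq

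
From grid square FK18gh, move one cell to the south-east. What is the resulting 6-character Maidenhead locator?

Longitude subsquare g = 6; +1 → 7 = h.
Latitude subsquare h = 7; −1 → 6 = g.

FK18hg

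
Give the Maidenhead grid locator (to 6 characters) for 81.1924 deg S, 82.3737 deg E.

NA18et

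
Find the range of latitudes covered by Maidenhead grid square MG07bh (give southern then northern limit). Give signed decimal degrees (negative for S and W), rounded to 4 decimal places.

-22.7083, -22.6667

Field M=12, G=6: +12·20° lon, +6·10° lat → SW at lon 60°, lat -30°.
Square 0, 7: +0·2° lon, +7·1° lat → SW at lon 60°, lat -23°.
Subsquare b=1, h=7: +1·0.0833333° lon, +7·0.0416667° lat → SW at lon 60.0833°, lat -22.7083°.
Cell spans 0.0833333° lon × 0.0416667° lat.
south -22.7083, north -22.6667.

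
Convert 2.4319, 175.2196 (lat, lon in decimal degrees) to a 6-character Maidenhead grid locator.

Add 180° to longitude and 90° to latitude: 355.2196, 92.4319.
Field (20°×10°, letters A–R): lon ⌊355.2196/20⌋ = 17 → R; lat ⌊92.4319/10⌋ = 9 → J.
Square (2°×1°, digits 0–9): lon ⌊15.2196/2⌋ = 7; lat ⌊2.4319/1⌋ = 2.
Subsquare (5′×2.5′, letters a–x): lon ⌊1.2196/0.0833333⌋ = 14 → o; lat ⌊0.4319/0.0416667⌋ = 10 → k.

RJ72ok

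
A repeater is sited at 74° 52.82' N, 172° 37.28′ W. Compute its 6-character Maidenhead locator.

AQ34qv

Offset from 180°W / 90°S: lon 7.3787°, lat 164.8803°.
Field: 7.3787/20 → 0 → A, 164.8803/10 → 16 → Q; chars AQ.
Square: 7.3787/2 → 3, 4.8803/1 → 4; chars 34.
Subsquare: 1.3787/0.0833333 → 16 → q, 0.8803/0.0416667 → 21 → v; chars qv.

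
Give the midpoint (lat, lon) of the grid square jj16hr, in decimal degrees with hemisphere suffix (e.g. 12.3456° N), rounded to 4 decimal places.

6.7292° N, 2.6250° E

Field J=9, J=9: +9·20° lon, +9·10° lat → SW at lon 0°, lat 0°.
Square 1, 6: +1·2° lon, +6·1° lat → SW at lon 2°, lat 6°.
Subsquare h=7, r=17: +7·0.0833333° lon, +17·0.0416667° lat → SW at lon 2.58333°, lat 6.70833°.
Cell spans 0.0833333° lon × 0.0416667° lat. Centre is SW corner plus half of each.
latitude 6.7292° N, longitude 2.6250° E.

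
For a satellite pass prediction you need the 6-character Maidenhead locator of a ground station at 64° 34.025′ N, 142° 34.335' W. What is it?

Add 180° to longitude and 90° to latitude: 37.4278, 154.5671.
Field: 37.4278/20 → 1 → B, 154.5671/10 → 15 → P; chars BP.
Square: 17.4278/2 → 8, 4.5671/1 → 4; chars 84.
Subsquare: 1.4278/0.0833333 → 17 → r, 0.5671/0.0416667 → 13 → n; chars rn.

BP84rn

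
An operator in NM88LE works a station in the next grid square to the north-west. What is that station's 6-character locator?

Longitude subsquare l = 11; −1 → 10 = k.
Latitude subsquare e = 4; +1 → 5 = f.

NM88kf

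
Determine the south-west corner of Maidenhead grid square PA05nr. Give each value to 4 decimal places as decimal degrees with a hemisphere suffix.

84.2917° S, 121.0833° E

Field P=15, A=0: +15·20° lon, +0·10° lat → SW at lon 120°, lat -90°.
Square 0, 5: +0·2° lon, +5·1° lat → SW at lon 120°, lat -85°.
Subsquare n=13, r=17: +13·0.0833333° lon, +17·0.0416667° lat → SW at lon 121.083°, lat -84.2917°.
latitude 84.2917° S, longitude 121.0833° E.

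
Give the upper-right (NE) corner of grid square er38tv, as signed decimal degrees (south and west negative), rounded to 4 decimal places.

88.9167, -92.3333

Field E=4, R=17: +4·20° lon, +17·10° lat → SW at lon -100°, lat 80°.
Square 3, 8: +3·2° lon, +8·1° lat → SW at lon -94°, lat 88°.
Subsquare t=19, v=21: +19·0.0833333° lon, +21·0.0416667° lat → SW at lon -92.4167°, lat 88.875°.
Cell spans 0.0833333° lon × 0.0416667° lat. NE corner is SW corner plus one full cell.
latitude 88.9167, longitude -92.3333.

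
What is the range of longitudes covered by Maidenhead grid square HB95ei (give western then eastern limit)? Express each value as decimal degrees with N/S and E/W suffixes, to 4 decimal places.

21.6667° W, 21.5833° W

Field H=7, B=1: +7·20° lon, +1·10° lat → SW at lon -40°, lat -80°.
Square 9, 5: +9·2° lon, +5·1° lat → SW at lon -22°, lat -75°.
Subsquare e=4, i=8: +4·0.0833333° lon, +8·0.0416667° lat → SW at lon -21.6667°, lat -74.6667°.
Cell spans 0.0833333° lon × 0.0416667° lat.
west 21.6667° W, east 21.5833° W.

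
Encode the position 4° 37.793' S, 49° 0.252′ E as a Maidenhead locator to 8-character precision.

LI45mi08

Shift to the Maidenhead origin (180°W, 90°S): lon 229.00420, lat 85.37012.
Field: lon ⌊229.00420/20⌋ = 11 → L; lat ⌊85.37012/10⌋ = 8 → I.
Square: lon ⌊9.00420/2⌋ = 4; lat ⌊5.37012/1⌋ = 5.
Subsquare: lon ⌊1.00420/0.0833333⌋ = 12 → m; lat ⌊0.37012/0.0416667⌋ = 8 → i.
Extended square: lon ⌊0.00420/0.00833333⌋ = 0; lat ⌊0.03678/0.00416667⌋ = 8.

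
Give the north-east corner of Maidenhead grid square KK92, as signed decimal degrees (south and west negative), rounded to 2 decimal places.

13.00, 40.00

Field K=10, K=10: +10·20° lon, +10·10° lat → SW at lon 20°, lat 10°.
Square 9, 2: +9·2° lon, +2·1° lat → SW at lon 38°, lat 12°.
Cell spans 2° lon × 1° lat. NE corner is SW corner plus one full cell.
latitude 13.00, longitude 40.00.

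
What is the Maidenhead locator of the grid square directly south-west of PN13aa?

PN02xx

Longitude subsquare a = 0; −1 → -1, wraps to 23 = x, carry into square.
Longitude square 1; −1 → 0.
Latitude subsquare a = 0; −1 → -1, wraps to 23 = x, carry into square.
Latitude square 3; −1 → 2.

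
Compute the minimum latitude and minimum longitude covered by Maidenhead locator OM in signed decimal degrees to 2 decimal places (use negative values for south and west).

30.00, 100.00

Field O=14, M=12: +14·20° lon, +12·10° lat → SW at lon 100°, lat 30°.
latitude 30.00, longitude 100.00.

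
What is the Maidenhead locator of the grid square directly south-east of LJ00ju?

Longitude subsquare j = 9; +1 → 10 = k.
Latitude subsquare u = 20; −1 → 19 = t.

LJ00kt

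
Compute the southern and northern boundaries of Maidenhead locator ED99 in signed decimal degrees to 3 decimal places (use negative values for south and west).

-51.000, -50.000

Field E=4, D=3: +4·20° lon, +3·10° lat → SW at lon -100°, lat -60°.
Square 9, 9: +9·2° lon, +9·1° lat → SW at lon -82°, lat -51°.
Cell spans 2° lon × 1° lat.
south -51.000, north -50.000.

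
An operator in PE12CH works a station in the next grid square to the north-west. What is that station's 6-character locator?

PE12bi

Longitude subsquare c = 2; −1 → 1 = b.
Latitude subsquare h = 7; +1 → 8 = i.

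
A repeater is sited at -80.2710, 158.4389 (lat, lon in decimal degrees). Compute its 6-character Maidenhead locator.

Shift to the Maidenhead origin (180°W, 90°S): lon 338.4389, lat 9.7290.
Field (20°×10°, letters A–R): 338.4389/20 → 16 → Q, 9.7290/10 → 0 → A; chars QA.
Square (2°×1°, digits 0–9): 18.4389/2 → 9, 9.7290/1 → 9; chars 99.
Subsquare (5′×2.5′, letters a–x): 0.4389/0.0833333 → 5 → f, 0.7290/0.0416667 → 17 → r; chars fr.

QA99fr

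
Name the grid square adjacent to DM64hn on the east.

Longitude subsquare h = 7; +1 → 8 = i.
The latitude characters are unchanged.

DM64in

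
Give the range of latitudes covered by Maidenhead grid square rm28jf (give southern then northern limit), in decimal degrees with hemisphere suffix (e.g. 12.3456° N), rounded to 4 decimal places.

38.2083° N, 38.2500° N

Field R=17, M=12: +17·20° lon, +12·10° lat → SW at lon 160°, lat 30°.
Square 2, 8: +2·2° lon, +8·1° lat → SW at lon 164°, lat 38°.
Subsquare j=9, f=5: +9·0.0833333° lon, +5·0.0416667° lat → SW at lon 164.75°, lat 38.2083°.
Cell spans 0.0833333° lon × 0.0416667° lat.
south 38.2083° N, north 38.2500° N.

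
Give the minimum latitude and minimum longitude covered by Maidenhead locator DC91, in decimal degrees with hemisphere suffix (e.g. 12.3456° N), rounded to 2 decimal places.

69.00° S, 102.00° W

Field D=3, C=2: +3·20° lon, +2·10° lat → SW at lon -120°, lat -70°.
Square 9, 1: +9·2° lon, +1·1° lat → SW at lon -102°, lat -69°.
latitude 69.00° S, longitude 102.00° W.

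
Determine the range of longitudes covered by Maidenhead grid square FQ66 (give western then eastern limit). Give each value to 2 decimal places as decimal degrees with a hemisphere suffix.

Field F=5, Q=16: +5·20° lon, +16·10° lat → SW at lon -80°, lat 70°.
Square 6, 6: +6·2° lon, +6·1° lat → SW at lon -68°, lat 76°.
Cell spans 2° lon × 1° lat.
west 68.00° W, east 66.00° W.

68.00° W, 66.00° W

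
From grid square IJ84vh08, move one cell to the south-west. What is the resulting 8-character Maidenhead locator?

IJ84uh97

Longitude extended square 0; −1 → -1, wraps to 9, carry into subsquare.
Longitude subsquare v = 21; −1 → 20 = u.
Latitude extended square 8; −1 → 7.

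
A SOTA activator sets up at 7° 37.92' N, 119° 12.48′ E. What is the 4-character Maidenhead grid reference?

Add 180° to longitude and 90° to latitude: 299.21, 97.63.
Field: 299.21/20 → 14 → O, 97.63/10 → 9 → J; chars OJ.
Square: 19.21/2 → 9, 7.63/1 → 7; chars 97.

OJ97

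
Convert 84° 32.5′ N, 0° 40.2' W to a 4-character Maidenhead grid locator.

Add 180° to longitude and 90° to latitude: 179.33, 174.54.
Field (20°×10°, letters A–R): lon ⌊179.33/20⌋ = 8 → I; lat ⌊174.54/10⌋ = 17 → R.
Square (2°×1°, digits 0–9): lon ⌊19.33/2⌋ = 9; lat ⌊4.54/1⌋ = 4.

IR94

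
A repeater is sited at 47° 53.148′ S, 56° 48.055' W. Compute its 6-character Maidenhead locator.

GE12oc

Shift to the Maidenhead origin (180°W, 90°S): lon 123.1991, lat 42.1142.
Field: lon ⌊123.1991/20⌋ = 6 → G; lat ⌊42.1142/10⌋ = 4 → E.
Square: lon ⌊3.1991/2⌋ = 1; lat ⌊2.1142/1⌋ = 2.
Subsquare: lon ⌊1.1991/0.0833333⌋ = 14 → o; lat ⌊0.1142/0.0416667⌋ = 2 → c.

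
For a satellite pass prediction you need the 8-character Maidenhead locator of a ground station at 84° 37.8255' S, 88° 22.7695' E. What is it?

Offset from 180°W / 90°S: lon 268.37949°, lat 5.36957°.
Field: lon ⌊268.37949/20⌋ = 13 → N; lat ⌊5.36957/10⌋ = 0 → A.
Square: lon ⌊8.37949/2⌋ = 4; lat ⌊5.36957/1⌋ = 5.
Subsquare: lon ⌊0.37949/0.0833333⌋ = 4 → e; lat ⌊0.36957/0.0416667⌋ = 8 → i.
Extended square: lon ⌊0.04616/0.00833333⌋ = 5; lat ⌊0.03624/0.00416667⌋ = 8.

NA45ei58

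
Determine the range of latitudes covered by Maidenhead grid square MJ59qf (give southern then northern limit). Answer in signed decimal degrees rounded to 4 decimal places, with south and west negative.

Field M=12, J=9: +12·20° lon, +9·10° lat → SW at lon 60°, lat 0°.
Square 5, 9: +5·2° lon, +9·1° lat → SW at lon 70°, lat 9°.
Subsquare q=16, f=5: +16·0.0833333° lon, +5·0.0416667° lat → SW at lon 71.3333°, lat 9.20833°.
Cell spans 0.0833333° lon × 0.0416667° lat.
south 9.2083, north 9.2500.

9.2083, 9.2500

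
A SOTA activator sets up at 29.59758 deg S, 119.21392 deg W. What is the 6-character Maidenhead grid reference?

DG00jj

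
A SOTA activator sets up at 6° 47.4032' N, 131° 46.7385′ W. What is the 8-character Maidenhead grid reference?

CJ46cs69

Shift to the Maidenhead origin (180°W, 90°S): lon 48.22102, lat 96.79005.
Field: 48.22102/20 → 2 → C, 96.79005/10 → 9 → J; chars CJ.
Square: 8.22102/2 → 4, 6.79005/1 → 6; chars 46.
Subsquare: 0.22102/0.0833333 → 2 → c, 0.79005/0.0416667 → 18 → s; chars cs.
Extended square: 0.05436/0.00833333 → 6, 0.04005/0.00416667 → 9; chars 69.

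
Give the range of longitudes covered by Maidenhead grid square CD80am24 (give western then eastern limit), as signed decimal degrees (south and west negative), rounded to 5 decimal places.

Field C=2, D=3: +2·20° lon, +3·10° lat → SW at lon -140°, lat -60°.
Square 8, 0: +8·2° lon, +0·1° lat → SW at lon -124°, lat -60°.
Subsquare a=0, m=12: +0·0.0833333° lon, +12·0.0416667° lat → SW at lon -124°, lat -59.5°.
Extended square 2, 4: +2·0.00833333° lon, +4·0.00416667° lat → SW at lon -123.983°, lat -59.4833°.
Cell spans 0.00833333° lon × 0.00416667° lat.
west -123.98333, east -123.97500.

-123.98333, -123.97500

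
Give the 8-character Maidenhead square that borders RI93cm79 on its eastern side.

RI93cm89

Longitude extended square 7; +1 → 8.
The latitude characters are unchanged.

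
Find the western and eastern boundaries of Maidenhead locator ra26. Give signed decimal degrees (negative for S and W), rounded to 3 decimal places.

164.000, 166.000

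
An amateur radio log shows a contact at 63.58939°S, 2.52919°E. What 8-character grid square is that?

Add 180° to longitude and 90° to latitude: 182.52919, 26.41061.
Field: lon ⌊182.52919/20⌋ = 9 → J; lat ⌊26.41061/10⌋ = 2 → C.
Square: lon ⌊2.52919/2⌋ = 1; lat ⌊6.41061/1⌋ = 6.
Subsquare: lon ⌊0.52919/0.0833333⌋ = 6 → g; lat ⌊0.41061/0.0416667⌋ = 9 → j.
Extended square: lon ⌊0.02919/0.00833333⌋ = 3; lat ⌊0.03561/0.00416667⌋ = 8.

JC16gj38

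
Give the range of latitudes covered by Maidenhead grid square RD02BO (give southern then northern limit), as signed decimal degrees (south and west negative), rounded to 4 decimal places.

Field R=17, D=3: +17·20° lon, +3·10° lat → SW at lon 160°, lat -60°.
Square 0, 2: +0·2° lon, +2·1° lat → SW at lon 160°, lat -58°.
Subsquare b=1, o=14: +1·0.0833333° lon, +14·0.0416667° lat → SW at lon 160.083°, lat -57.4167°.
Cell spans 0.0833333° lon × 0.0416667° lat.
south -57.4167, north -57.3750.

-57.4167, -57.3750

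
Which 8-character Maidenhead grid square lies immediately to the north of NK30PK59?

NK30pl50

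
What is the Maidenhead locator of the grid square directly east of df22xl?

Longitude subsquare x = 23; +1 → 24, wraps to 0 = a, carry into square.
Longitude square 2; +1 → 3.
The latitude characters are unchanged.

DF32al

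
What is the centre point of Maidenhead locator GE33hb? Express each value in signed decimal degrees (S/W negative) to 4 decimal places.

Field G=6, E=4: +6·20° lon, +4·10° lat → SW at lon -60°, lat -50°.
Square 3, 3: +3·2° lon, +3·1° lat → SW at lon -54°, lat -47°.
Subsquare h=7, b=1: +7·0.0833333° lon, +1·0.0416667° lat → SW at lon -53.4167°, lat -46.9583°.
Cell spans 0.0833333° lon × 0.0416667° lat. Centre is SW corner plus half of each.
latitude -46.9375, longitude -53.3750.

-46.9375, -53.3750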